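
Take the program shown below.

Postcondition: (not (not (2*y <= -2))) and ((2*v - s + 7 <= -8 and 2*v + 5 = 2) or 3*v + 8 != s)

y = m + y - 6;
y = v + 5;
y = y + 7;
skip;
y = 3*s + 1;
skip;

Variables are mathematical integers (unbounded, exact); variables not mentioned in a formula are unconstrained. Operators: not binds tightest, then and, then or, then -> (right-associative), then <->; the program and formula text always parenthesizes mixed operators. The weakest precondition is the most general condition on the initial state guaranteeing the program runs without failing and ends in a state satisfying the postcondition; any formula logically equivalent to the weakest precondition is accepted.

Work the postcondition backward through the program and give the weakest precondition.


Working backward. After the program, the postcondition (not (not (2*y <= -2))) and ((2*v - s + 7 <= -8 and 2*v + 5 = 2) or 3*v + 8 != s) must hold; in canonical form it is 2*y <= -2 and ((2*v <= s - 15 and 2*v = -3) or 3*v != s - 8).
Before skip: 2*y <= -2 and ((2*v <= s - 15 and 2*v = -3) or 3*v != s - 8)
Before y := 3*s + 1: 6*s <= -4 and ((2*v <= s - 15 and 2*v = -3) or 3*v != s - 8)
Before skip: 6*s <= -4 and ((2*v <= s - 15 and 2*v = -3) or 3*v != s - 8)
Before y := y + 7: 6*s <= -4 and ((2*v <= s - 15 and 2*v = -3) or 3*v != s - 8)
Before y := v + 5: 6*s <= -4 and ((2*v <= s - 15 and 2*v = -3) or 3*v != s - 8)
Before y := m + y - 6: 6*s <= -4 and ((2*v <= s - 15 and 2*v = -3) or 3*v != s - 8)
Answer: WP = 6*s <= -4 and ((2*v <= s - 15 and 2*v = -3) or 3*v != s - 8)


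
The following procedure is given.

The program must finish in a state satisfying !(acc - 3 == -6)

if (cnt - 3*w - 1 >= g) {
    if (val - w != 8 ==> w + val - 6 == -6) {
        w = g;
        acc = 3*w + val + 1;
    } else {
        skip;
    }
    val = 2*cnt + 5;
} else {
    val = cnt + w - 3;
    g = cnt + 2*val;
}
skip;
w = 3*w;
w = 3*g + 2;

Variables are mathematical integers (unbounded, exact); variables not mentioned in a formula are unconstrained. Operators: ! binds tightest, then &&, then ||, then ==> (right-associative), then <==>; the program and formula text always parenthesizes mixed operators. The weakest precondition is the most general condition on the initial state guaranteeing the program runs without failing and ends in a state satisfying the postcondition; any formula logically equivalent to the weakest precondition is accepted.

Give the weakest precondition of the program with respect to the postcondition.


Working backward. After the program, the postcondition !(acc - 3 == -6) must hold; in canonical form it is !(acc == -3).
Before w := 3*g + 2: !(acc == -3)
Before w := 3*w: !(acc == -3)
Before skip: !(acc == -3)
Then branch requires ((val != w + 8 ==> val + w == 0) ==> (!(3*g + val == -4))) && ((!(val != w + 8 ==> val + w == 0)) ==> (!(acc == -3))); else branch requires !(acc == -3).
Before the if: (cnt >= g + 3*w + 1 ==> (((val != w + 8 ==> val + w == 0) ==> (!(3*g + val == -4))) && ((!(val != w + 8 ==> val + w == 0)) ==> (!(acc == -3))))) && ((!(cnt >= g + 3*w + 1)) ==> (!(acc == -3)))
Answer: WP = (cnt >= g + 3*w + 1 ==> (((val != w + 8 ==> val + w == 0) ==> (!(3*g + val == -4))) && ((!(val != w + 8 ==> val + w == 0)) ==> (!(acc == -3))))) && ((!(cnt >= g + 3*w + 1)) ==> (!(acc == -3)))


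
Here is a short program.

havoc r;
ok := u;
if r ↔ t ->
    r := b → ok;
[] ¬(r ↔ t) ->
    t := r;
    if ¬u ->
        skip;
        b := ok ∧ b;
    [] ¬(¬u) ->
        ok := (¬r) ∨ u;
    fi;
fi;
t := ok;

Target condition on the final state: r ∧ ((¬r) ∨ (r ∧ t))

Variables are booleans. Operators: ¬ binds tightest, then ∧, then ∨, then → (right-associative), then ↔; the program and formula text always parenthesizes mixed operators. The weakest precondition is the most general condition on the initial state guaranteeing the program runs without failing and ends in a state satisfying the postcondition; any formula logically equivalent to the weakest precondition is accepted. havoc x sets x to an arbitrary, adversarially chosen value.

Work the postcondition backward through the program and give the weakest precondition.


Working backward. After the program, r ∧ ((¬r) ∨ (r ∧ t)) must hold.
Before t := ok: r ∧ ((¬r) ∨ (r ∧ ok))
Then branch requires (b → ok) ∧ ((¬(b → ok)) ∨ ((b → ok) ∧ ok)); else branch requires ((¬u) → (r ∧ ((¬r) ∨ (r ∧ ok)))) ∧ (u → (r ∧ ((¬r) ∨ (r ∧ ((¬r) ∨ u))))).
Before the if: ((r ↔ t) → ((b → ok) ∧ ((¬(b → ok)) ∨ ((b → ok) ∧ ok)))) ∧ ((¬(r ↔ t)) → (((¬u) → (r ∧ ((¬r) ∨ (r ∧ ok)))) ∧ (u → (r ∧ ((¬r) ∨ (r ∧ ((¬r) ∨ u)))))))
Before ok := u: ((r ↔ t) → ((b → u) ∧ ((¬(b → u)) ∨ ((b → u) ∧ u)))) ∧ ((¬(r ↔ t)) → (((¬u) → (r ∧ ((¬r) ∨ (r ∧ u)))) ∧ (u → (r ∧ ((¬r) ∨ (r ∧ ((¬r) ∨ u)))))))
Before havoc r: (t → ((b → u) ∧ ((¬(b → u)) ∨ ((b → u) ∧ u)))) ∧ ((¬t) → ((¬u) → u)) ∧ ((¬t) → ((b → u) ∧ ((¬(b → u)) ∨ ((b → u) ∧ u)))) ∧ (¬t)
Answer: WP = (t → ((b → u) ∧ ((¬(b → u)) ∨ ((b → u) ∧ u)))) ∧ ((¬t) → ((¬u) → u)) ∧ ((¬t) → ((b → u) ∧ ((¬(b → u)) ∨ ((b → u) ∧ u)))) ∧ (¬t)


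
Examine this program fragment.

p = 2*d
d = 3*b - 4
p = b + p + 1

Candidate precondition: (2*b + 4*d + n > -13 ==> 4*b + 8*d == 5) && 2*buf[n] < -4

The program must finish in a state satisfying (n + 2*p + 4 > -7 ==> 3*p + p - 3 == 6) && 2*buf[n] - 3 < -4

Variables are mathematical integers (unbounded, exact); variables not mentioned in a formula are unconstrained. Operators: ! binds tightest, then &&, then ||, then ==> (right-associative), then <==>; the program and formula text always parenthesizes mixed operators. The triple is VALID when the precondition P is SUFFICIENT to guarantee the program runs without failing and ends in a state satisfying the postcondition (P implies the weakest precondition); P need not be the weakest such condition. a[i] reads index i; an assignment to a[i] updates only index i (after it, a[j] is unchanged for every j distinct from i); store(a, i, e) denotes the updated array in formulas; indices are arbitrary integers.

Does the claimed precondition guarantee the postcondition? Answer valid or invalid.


Working backward. After the program, the postcondition (n + 2*p + 4 > -7 ==> 3*p + p - 3 == 6) && 2*buf[n] - 3 < -4 must hold; in canonical form it is (n + 2*p > -11 ==> 4*p == 9) && 2*buf[n] < -1.
Before p := b + p + 1: (2*b + n + 2*p > -13 ==> 4*b + 4*p == 5) && 2*buf[n] < -1
Before d := 3*b - 4: (2*b + n + 2*p > -13 ==> 4*b + 4*p == 5) && 2*buf[n] < -1
Before p := 2*d: (2*b + 4*d + n > -13 ==> 4*b + 8*d == 5) && 2*buf[n] < -1
The weakest precondition is (2*b + 4*d + n > -13 ==> 4*b + 8*d == 5) && 2*buf[n] < -1.
Check whether (2*b + 4*d + n > -13 ==> 4*b + 8*d == 5) && 2*buf[n] < -4 implies it.
Every state satisfying the precondition satisfies the weakest precondition: the implication holds.
Answer: valid


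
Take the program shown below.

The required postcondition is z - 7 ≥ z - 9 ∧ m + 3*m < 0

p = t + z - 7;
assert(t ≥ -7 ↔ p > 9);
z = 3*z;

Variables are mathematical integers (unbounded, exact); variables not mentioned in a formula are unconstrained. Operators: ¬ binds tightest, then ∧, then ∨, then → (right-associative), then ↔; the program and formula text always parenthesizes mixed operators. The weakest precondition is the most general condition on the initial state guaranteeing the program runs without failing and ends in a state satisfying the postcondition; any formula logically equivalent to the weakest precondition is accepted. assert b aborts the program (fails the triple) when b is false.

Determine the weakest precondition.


Working backward. After the program, the postcondition z - 7 ≥ z - 9 ∧ m + 3*m < 0 must hold; in canonical form it is 4*m < 0.
Before z := 3*z: 4*m < 0
Before assert t ≥ -7 ↔ p > 9: (t ≥ -7 ↔ p > 9) ∧ 4*m < 0
Before p := t + z - 7: (t ≥ -7 ↔ t + z > 16) ∧ 4*m < 0
Answer: WP = (t ≥ -7 ↔ t + z > 16) ∧ 4*m < 0


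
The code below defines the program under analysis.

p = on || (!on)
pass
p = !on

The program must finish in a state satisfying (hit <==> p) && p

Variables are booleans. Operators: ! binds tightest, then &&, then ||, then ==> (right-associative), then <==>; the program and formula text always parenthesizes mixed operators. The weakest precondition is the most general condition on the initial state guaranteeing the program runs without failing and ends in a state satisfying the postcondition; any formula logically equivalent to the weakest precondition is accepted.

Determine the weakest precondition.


Working backward. After the program, (hit <==> p) && p must hold.
Before p := !on: (hit <==> (!on)) && (!on)
Before skip: (hit <==> (!on)) && (!on)
Before p := on || (!on): (hit <==> (!on)) && (!on)
Answer: WP = (hit <==> (!on)) && (!on)


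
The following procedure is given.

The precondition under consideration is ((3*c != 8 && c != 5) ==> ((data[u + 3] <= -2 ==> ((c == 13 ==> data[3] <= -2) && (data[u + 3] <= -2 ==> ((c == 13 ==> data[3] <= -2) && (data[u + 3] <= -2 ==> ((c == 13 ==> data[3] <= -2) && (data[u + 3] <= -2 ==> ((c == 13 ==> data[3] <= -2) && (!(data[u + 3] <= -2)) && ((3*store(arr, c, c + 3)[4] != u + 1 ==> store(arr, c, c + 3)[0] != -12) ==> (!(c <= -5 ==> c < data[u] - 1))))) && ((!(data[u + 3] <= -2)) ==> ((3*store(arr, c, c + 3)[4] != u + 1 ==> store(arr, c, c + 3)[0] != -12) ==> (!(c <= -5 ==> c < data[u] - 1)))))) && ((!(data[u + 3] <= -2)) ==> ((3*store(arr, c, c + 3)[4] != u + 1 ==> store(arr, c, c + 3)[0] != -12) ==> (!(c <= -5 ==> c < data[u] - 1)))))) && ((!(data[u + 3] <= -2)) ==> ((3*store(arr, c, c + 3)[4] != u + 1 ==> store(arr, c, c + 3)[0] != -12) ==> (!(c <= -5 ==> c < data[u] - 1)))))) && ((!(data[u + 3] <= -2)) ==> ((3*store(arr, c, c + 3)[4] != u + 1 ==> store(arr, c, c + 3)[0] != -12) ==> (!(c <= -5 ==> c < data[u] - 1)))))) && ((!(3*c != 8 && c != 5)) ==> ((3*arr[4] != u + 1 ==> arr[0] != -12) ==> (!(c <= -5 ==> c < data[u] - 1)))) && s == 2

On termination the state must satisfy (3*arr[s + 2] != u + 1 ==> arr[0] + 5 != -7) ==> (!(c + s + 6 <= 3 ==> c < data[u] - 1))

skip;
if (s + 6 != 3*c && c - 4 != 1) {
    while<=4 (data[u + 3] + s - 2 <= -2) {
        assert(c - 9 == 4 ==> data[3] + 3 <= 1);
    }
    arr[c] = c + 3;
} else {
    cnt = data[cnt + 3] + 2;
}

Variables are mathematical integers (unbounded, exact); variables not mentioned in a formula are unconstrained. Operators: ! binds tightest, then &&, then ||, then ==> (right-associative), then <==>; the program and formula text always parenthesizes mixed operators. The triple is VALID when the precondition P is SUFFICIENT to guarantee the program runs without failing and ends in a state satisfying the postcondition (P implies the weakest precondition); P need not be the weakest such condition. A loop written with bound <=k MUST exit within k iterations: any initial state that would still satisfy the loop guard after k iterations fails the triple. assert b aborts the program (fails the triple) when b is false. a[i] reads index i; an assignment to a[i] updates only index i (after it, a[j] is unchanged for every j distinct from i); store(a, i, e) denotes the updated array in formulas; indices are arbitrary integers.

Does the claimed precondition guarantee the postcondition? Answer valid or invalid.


Working backward. After the program, the postcondition (3*arr[s + 2] != u + 1 ==> arr[0] + 5 != -7) ==> (!(c + s + 6 <= 3 ==> c < data[u] - 1)) must hold; in canonical form it is (3*arr[s + 2] != u + 1 ==> arr[0] != -12) ==> (!(c + s <= -3 ==> c < data[u] - 1)).
Then branch requires (data[u + 3] + s <= 0 ==> ((c == 13 ==> data[3] <= -2) && (data[u + 3] + s <= 0 ==> ((c == 13 ==> data[3] <= -2) && (data[u + 3] + s <= 0 ==> ((c == 13 ==> data[3] <= -2) && (data[u + 3] + s <= 0 ==> ((c == 13 ==> data[3] <= -2) && (!(data[u + 3] + s <= 0)) && ((3*store(arr, c, c + 3)[s + 2] != u + 1 ==> store(arr, c, c + 3)[0] != -12) ==> (!(c + s <= -3 ==> c < data[u] - 1))))) && ((!(data[u + 3] + s <= 0)) ==> ((3*store(arr, c, c + 3)[s + 2] != u + 1 ==> store(arr, c, c + 3)[0] != -12) ==> (!(c + s <= -3 ==> c < data[u] - 1)))))) && ((!(data[u + 3] + s <= 0)) ==> ((3*store(arr, c, c + 3)[s + 2] != u + 1 ==> store(arr, c, c + 3)[0] != -12) ==> (!(c + s <= -3 ==> c < data[u] - 1)))))) && ((!(data[u + 3] + s <= 0)) ==> ((3*store(arr, c, c + 3)[s + 2] != u + 1 ==> store(arr, c, c + 3)[0] != -12) ==> (!(c + s <= -3 ==> c < data[u] - 1)))))) && ((!(data[u + 3] + s <= 0)) ==> ((3*store(arr, c, c + 3)[s + 2] != u + 1 ==> store(arr, c, c + 3)[0] != -12) ==> (!(c + s <= -3 ==> c < data[u] - 1)))); else branch requires (3*arr[s + 2] != u + 1 ==> arr[0] != -12) ==> (!(c + s <= -3 ==> c < data[u] - 1)).
Before the if: ((s != 3*c - 6 && c != 5) ==> ((data[u + 3] + s <= 0 ==> ((c == 13 ==> data[3] <= -2) && (data[u + 3] + s <= 0 ==> ((c == 13 ==> data[3] <= -2) && (data[u + 3] + s <= 0 ==> ((c == 13 ==> data[3] <= -2) && (data[u + 3] + s <= 0 ==> ((c == 13 ==> data[3] <= -2) && (!(data[u + 3] + s <= 0)) && ((3*store(arr, c, c + 3)[s + 2] != u + 1 ==> store(arr, c, c + 3)[0] != -12) ==> (!(c + s <= -3 ==> c < data[u] - 1))))) && ((!(data[u + 3] + s <= 0)) ==> ((3*store(arr, c, c + 3)[s + 2] != u + 1 ==> store(arr, c, c + 3)[0] != -12) ==> (!(c + s <= -3 ==> c < data[u] - 1)))))) && ((!(data[u + 3] + s <= 0)) ==> ((3*store(arr, c, c + 3)[s + 2] != u + 1 ==> store(arr, c, c + 3)[0] != -12) ==> (!(c + s <= -3 ==> c < data[u] - 1)))))) && ((!(data[u + 3] + s <= 0)) ==> ((3*store(arr, c, c + 3)[s + 2] != u + 1 ==> store(arr, c, c + 3)[0] != -12) ==> (!(c + s <= -3 ==> c < data[u] - 1)))))) && ((!(data[u + 3] + s <= 0)) ==> ((3*store(arr, c, c + 3)[s + 2] != u + 1 ==> store(arr, c, c + 3)[0] != -12) ==> (!(c + s <= -3 ==> c < data[u] - 1)))))) && ((!(s != 3*c - 6 && c != 5)) ==> ((3*arr[s + 2] != u + 1 ==> arr[0] != -12) ==> (!(c + s <= -3 ==> c < data[u] - 1))))
Before skip: ((s != 3*c - 6 && c != 5) ==> ((data[u + 3] + s <= 0 ==> ((c == 13 ==> data[3] <= -2) && (data[u + 3] + s <= 0 ==> ((c == 13 ==> data[3] <= -2) && (data[u + 3] + s <= 0 ==> ((c == 13 ==> data[3] <= -2) && (data[u + 3] + s <= 0 ==> ((c == 13 ==> data[3] <= -2) && (!(data[u + 3] + s <= 0)) && ((3*store(arr, c, c + 3)[s + 2] != u + 1 ==> store(arr, c, c + 3)[0] != -12) ==> (!(c + s <= -3 ==> c < data[u] - 1))))) && ((!(data[u + 3] + s <= 0)) ==> ((3*store(arr, c, c + 3)[s + 2] != u + 1 ==> store(arr, c, c + 3)[0] != -12) ==> (!(c + s <= -3 ==> c < data[u] - 1)))))) && ((!(data[u + 3] + s <= 0)) ==> ((3*store(arr, c, c + 3)[s + 2] != u + 1 ==> store(arr, c, c + 3)[0] != -12) ==> (!(c + s <= -3 ==> c < data[u] - 1)))))) && ((!(data[u + 3] + s <= 0)) ==> ((3*store(arr, c, c + 3)[s + 2] != u + 1 ==> store(arr, c, c + 3)[0] != -12) ==> (!(c + s <= -3 ==> c < data[u] - 1)))))) && ((!(data[u + 3] + s <= 0)) ==> ((3*store(arr, c, c + 3)[s + 2] != u + 1 ==> store(arr, c, c + 3)[0] != -12) ==> (!(c + s <= -3 ==> c < data[u] - 1)))))) && ((!(s != 3*c - 6 && c != 5)) ==> ((3*arr[s + 2] != u + 1 ==> arr[0] != -12) ==> (!(c + s <= -3 ==> c < data[u] - 1))))
The weakest precondition is ((s != 3*c - 6 && c != 5) ==> ((data[u + 3] + s <= 0 ==> ((c == 13 ==> data[3] <= -2) && (data[u + 3] + s <= 0 ==> ((c == 13 ==> data[3] <= -2) && (data[u + 3] + s <= 0 ==> ((c == 13 ==> data[3] <= -2) && (data[u + 3] + s <= 0 ==> ((c == 13 ==> data[3] <= -2) && (!(data[u + 3] + s <= 0)) && ((3*store(arr, c, c + 3)[s + 2] != u + 1 ==> store(arr, c, c + 3)[0] != -12) ==> (!(c + s <= -3 ==> c < data[u] - 1))))) && ((!(data[u + 3] + s <= 0)) ==> ((3*store(arr, c, c + 3)[s + 2] != u + 1 ==> store(arr, c, c + 3)[0] != -12) ==> (!(c + s <= -3 ==> c < data[u] - 1)))))) && ((!(data[u + 3] + s <= 0)) ==> ((3*store(arr, c, c + 3)[s + 2] != u + 1 ==> store(arr, c, c + 3)[0] != -12) ==> (!(c + s <= -3 ==> c < data[u] - 1)))))) && ((!(data[u + 3] + s <= 0)) ==> ((3*store(arr, c, c + 3)[s + 2] != u + 1 ==> store(arr, c, c + 3)[0] != -12) ==> (!(c + s <= -3 ==> c < data[u] - 1)))))) && ((!(data[u + 3] + s <= 0)) ==> ((3*store(arr, c, c + 3)[s + 2] != u + 1 ==> store(arr, c, c + 3)[0] != -12) ==> (!(c + s <= -3 ==> c < data[u] - 1)))))) && ((!(s != 3*c - 6 && c != 5)) ==> ((3*arr[s + 2] != u + 1 ==> arr[0] != -12) ==> (!(c + s <= -3 ==> c < data[u] - 1)))).
Check whether ((3*c != 8 && c != 5) ==> ((data[u + 3] <= -2 ==> ((c == 13 ==> data[3] <= -2) && (data[u + 3] <= -2 ==> ((c == 13 ==> data[3] <= -2) && (data[u + 3] <= -2 ==> ((c == 13 ==> data[3] <= -2) && (data[u + 3] <= -2 ==> ((c == 13 ==> data[3] <= -2) && (!(data[u + 3] <= -2)) && ((3*store(arr, c, c + 3)[4] != u + 1 ==> store(arr, c, c + 3)[0] != -12) ==> (!(c <= -5 ==> c < data[u] - 1))))) && ((!(data[u + 3] <= -2)) ==> ((3*store(arr, c, c + 3)[4] != u + 1 ==> store(arr, c, c + 3)[0] != -12) ==> (!(c <= -5 ==> c < data[u] - 1)))))) && ((!(data[u + 3] <= -2)) ==> ((3*store(arr, c, c + 3)[4] != u + 1 ==> store(arr, c, c + 3)[0] != -12) ==> (!(c <= -5 ==> c < data[u] - 1)))))) && ((!(data[u + 3] <= -2)) ==> ((3*store(arr, c, c + 3)[4] != u + 1 ==> store(arr, c, c + 3)[0] != -12) ==> (!(c <= -5 ==> c < data[u] - 1)))))) && ((!(data[u + 3] <= -2)) ==> ((3*store(arr, c, c + 3)[4] != u + 1 ==> store(arr, c, c + 3)[0] != -12) ==> (!(c <= -5 ==> c < data[u] - 1)))))) && ((!(3*c != 8 && c != 5)) ==> ((3*arr[4] != u + 1 ==> arr[0] != -12) ==> (!(c <= -5 ==> c < data[u] - 1)))) && s == 2 implies it.
Every state satisfying the precondition satisfies the weakest precondition: the implication holds.
Answer: valid


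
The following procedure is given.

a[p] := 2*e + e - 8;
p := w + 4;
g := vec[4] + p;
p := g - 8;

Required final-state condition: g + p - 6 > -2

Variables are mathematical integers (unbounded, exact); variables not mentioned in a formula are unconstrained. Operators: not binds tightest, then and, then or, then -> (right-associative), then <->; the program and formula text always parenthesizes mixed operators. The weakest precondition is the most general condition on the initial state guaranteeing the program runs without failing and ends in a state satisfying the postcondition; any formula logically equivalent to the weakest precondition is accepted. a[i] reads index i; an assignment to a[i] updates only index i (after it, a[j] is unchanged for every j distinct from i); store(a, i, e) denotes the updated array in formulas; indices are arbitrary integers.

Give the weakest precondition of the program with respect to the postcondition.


Working backward. After the program, the postcondition g + p - 6 > -2 must hold; in canonical form it is g + p > 4.
Before p := g - 8: 2*g > 12
Before g := vec[4] + p: 2*vec[4] + 2*p > 12
Before p := w + 4: 2*vec[4] + 2*w > 4
Before a[p] := 2*e + e - 8: 2*vec[4] + 2*w > 4
Answer: WP = 2*vec[4] + 2*w > 4


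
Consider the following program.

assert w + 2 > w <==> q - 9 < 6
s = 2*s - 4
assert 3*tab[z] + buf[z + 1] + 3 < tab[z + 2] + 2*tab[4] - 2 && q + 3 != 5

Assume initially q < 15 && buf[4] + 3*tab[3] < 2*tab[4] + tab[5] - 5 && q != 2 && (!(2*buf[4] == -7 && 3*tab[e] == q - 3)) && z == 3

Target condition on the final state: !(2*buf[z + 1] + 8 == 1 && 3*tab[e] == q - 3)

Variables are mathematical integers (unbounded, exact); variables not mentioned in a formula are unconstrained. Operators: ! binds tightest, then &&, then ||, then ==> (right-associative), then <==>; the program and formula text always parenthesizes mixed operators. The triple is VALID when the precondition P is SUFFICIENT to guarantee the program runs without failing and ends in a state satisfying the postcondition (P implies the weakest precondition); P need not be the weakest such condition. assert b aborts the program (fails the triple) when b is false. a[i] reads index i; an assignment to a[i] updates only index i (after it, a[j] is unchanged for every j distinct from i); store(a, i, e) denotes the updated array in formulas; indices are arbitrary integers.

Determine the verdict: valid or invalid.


Working backward. After the program, the postcondition !(2*buf[z + 1] + 8 == 1 && 3*tab[e] == q - 3) must hold; in canonical form it is !(2*buf[z + 1] == -7 && 3*tab[e] == q - 3).
Before assert 3*tab[z] + buf[z + 1] + 3 < tab[z + 2] + 2*tab[4] - 2 && q + 3 != 5: buf[z + 1] + 3*tab[z] < tab[z + 2] + 2*tab[4] - 5 && q != 2 && (!(2*buf[z + 1] == -7 && 3*tab[e] == q - 3))
Before s := 2*s - 4: buf[z + 1] + 3*tab[z] < tab[z + 2] + 2*tab[4] - 5 && q != 2 && (!(2*buf[z + 1] == -7 && 3*tab[e] == q - 3))
Before assert w + 2 > w <==> q - 9 < 6: q < 15 && buf[z + 1] + 3*tab[z] < tab[z + 2] + 2*tab[4] - 5 && q != 2 && (!(2*buf[z + 1] == -7 && 3*tab[e] == q - 3))
The weakest precondition is q < 15 && buf[z + 1] + 3*tab[z] < tab[z + 2] + 2*tab[4] - 5 && q != 2 && (!(2*buf[z + 1] == -7 && 3*tab[e] == q - 3)).
Check whether q < 15 && buf[4] + 3*tab[3] < 2*tab[4] + tab[5] - 5 && q != 2 && (!(2*buf[4] == -7 && 3*tab[e] == q - 3)) && z == 3 implies it.
Every state satisfying the precondition satisfies the weakest precondition: the implication holds.
Answer: valid


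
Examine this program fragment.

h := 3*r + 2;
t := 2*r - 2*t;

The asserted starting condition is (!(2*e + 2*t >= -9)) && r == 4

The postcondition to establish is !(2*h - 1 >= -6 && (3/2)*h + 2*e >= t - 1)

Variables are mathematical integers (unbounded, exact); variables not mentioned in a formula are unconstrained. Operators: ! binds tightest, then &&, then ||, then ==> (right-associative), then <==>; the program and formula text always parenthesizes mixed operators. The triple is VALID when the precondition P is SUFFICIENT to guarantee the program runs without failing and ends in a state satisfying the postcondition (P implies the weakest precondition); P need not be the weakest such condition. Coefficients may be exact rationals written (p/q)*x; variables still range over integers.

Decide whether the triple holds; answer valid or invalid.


Working backward. After the program, the postcondition !(2*h - 1 >= -6 && (3/2)*h + 2*e >= t - 1) must hold; in canonical form it is !(2*h >= -5 && 2*e + (3/2)*h >= t - 1).
Before t := 2*r - 2*t: !(2*h >= -5 && 2*e + (3/2)*h + 2*t >= 2*r - 1)
Before h := 3*r + 2: !(6*r >= -9 && 2*e + (5/2)*r + 2*t >= -4)
The weakest precondition is !(6*r >= -9 && 2*e + (5/2)*r + 2*t >= -4).
Check whether (!(2*e + 2*t >= -9)) && r == 4 implies it.
Countermodel: at the initial state e = -5, r = 4, t = 0, the precondition holds but the weakest precondition fails.
Answer: invalid


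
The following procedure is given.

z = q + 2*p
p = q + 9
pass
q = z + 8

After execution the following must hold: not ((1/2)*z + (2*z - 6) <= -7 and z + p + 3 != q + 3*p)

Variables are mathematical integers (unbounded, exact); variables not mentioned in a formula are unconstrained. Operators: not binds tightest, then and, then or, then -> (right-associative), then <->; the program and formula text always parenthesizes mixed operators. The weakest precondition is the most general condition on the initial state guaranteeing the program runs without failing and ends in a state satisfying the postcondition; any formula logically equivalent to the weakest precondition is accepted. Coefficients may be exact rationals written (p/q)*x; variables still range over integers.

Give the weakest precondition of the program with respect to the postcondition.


Working backward. After the program, the postcondition not ((1/2)*z + (2*z - 6) <= -7 and z + p + 3 != q + 3*p) must hold; in canonical form it is not ((5/2)*z <= -1 and z != 2*p + q - 3).
Before q := z + 8: not ((5/2)*z <= -1 and 2*p != -5)
Before skip: not ((5/2)*z <= -1 and 2*p != -5)
Before p := q + 9: not ((5/2)*z <= -1 and 2*q != -23)
Before z := q + 2*p: not (5*p + (5/2)*q <= -1 and 2*q != -23)
Answer: WP = not (5*p + (5/2)*q <= -1 and 2*q != -23)


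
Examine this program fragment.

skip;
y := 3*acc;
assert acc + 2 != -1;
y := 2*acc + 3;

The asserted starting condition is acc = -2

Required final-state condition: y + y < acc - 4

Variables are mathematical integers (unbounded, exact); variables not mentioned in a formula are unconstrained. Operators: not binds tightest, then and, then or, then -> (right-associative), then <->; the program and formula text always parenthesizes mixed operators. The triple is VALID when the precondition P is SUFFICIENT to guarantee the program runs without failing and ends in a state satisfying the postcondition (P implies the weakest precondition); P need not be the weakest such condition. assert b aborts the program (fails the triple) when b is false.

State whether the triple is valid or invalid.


Working backward. After the program, the postcondition y + y < acc - 4 must hold; in canonical form it is 2*y < acc - 4.
Before y := 2*acc + 3: 3*acc < -10
Before assert acc + 2 != -1: acc != -3 and 3*acc < -10
Before y := 3*acc: acc != -3 and 3*acc < -10
Before skip: acc != -3 and 3*acc < -10
The weakest precondition is acc != -3 and 3*acc < -10.
Check whether acc = -2 implies it.
Countermodel: at the initial state acc = -2, the precondition holds but the weakest precondition fails.
Answer: invalid


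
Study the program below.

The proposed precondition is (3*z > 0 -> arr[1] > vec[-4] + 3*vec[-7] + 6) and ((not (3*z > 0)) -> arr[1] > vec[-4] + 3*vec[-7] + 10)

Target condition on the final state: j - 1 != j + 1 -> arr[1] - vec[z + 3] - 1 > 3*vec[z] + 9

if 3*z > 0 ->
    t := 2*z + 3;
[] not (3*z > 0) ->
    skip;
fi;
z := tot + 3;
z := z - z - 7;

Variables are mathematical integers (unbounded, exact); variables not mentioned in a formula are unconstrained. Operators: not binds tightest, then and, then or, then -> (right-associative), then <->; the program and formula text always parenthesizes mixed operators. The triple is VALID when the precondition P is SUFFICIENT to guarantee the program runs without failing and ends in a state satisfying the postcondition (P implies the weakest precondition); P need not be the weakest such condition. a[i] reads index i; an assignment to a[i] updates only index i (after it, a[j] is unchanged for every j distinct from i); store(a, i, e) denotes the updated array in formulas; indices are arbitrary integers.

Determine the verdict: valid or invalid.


Working backward. After the program, the postcondition j - 1 != j + 1 -> arr[1] - vec[z + 3] - 1 > 3*vec[z] + 9 must hold; in canonical form it is arr[1] > vec[z + 3] + 3*vec[z] + 10.
Before z := z - z - 7: arr[1] > vec[-4] + 3*vec[-7] + 10
Before z := tot + 3: arr[1] > vec[-4] + 3*vec[-7] + 10
Then branch requires arr[1] > vec[-4] + 3*vec[-7] + 10; else branch requires arr[1] > vec[-4] + 3*vec[-7] + 10.
Before the if: (3*z > 0 -> arr[1] > vec[-4] + 3*vec[-7] + 10) and ((not (3*z > 0)) -> arr[1] > vec[-4] + 3*vec[-7] + 10)
The weakest precondition is (3*z > 0 -> arr[1] > vec[-4] + 3*vec[-7] + 10) and ((not (3*z > 0)) -> arr[1] > vec[-4] + 3*vec[-7] + 10).
Check whether (3*z > 0 -> arr[1] > vec[-4] + 3*vec[-7] + 6) and ((not (3*z > 0)) -> arr[1] > vec[-4] + 3*vec[-7] + 10) implies it.
Countermodel: at the initial state arr = {[-7] = 7040, [-4] = 7040, [1] = 7040, elsewhere 7040}, vec = {[-7] = 0, [-4] = 7033, [1] = 0, elsewhere 0}, z = 1, the precondition holds but the weakest precondition fails.
Answer: invalid


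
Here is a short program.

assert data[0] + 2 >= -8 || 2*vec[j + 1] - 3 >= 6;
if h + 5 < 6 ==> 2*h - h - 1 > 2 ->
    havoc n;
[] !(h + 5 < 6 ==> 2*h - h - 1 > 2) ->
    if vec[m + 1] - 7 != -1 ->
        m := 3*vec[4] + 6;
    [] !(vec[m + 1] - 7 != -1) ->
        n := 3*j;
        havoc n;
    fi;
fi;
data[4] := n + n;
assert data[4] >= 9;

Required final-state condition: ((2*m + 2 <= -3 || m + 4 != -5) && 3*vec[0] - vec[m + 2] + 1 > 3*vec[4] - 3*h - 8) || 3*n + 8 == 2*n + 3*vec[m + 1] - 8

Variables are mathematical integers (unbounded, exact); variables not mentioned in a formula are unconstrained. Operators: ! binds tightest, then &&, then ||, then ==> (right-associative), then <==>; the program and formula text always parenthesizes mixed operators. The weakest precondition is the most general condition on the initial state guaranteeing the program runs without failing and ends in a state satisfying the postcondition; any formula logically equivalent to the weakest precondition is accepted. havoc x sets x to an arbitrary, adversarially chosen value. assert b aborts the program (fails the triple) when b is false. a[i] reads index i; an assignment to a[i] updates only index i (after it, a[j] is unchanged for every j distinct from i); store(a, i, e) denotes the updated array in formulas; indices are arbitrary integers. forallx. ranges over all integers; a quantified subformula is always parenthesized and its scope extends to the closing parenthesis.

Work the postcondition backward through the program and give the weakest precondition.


Working backward. After the program, the postcondition ((2*m + 2 <= -3 || m + 4 != -5) && 3*vec[0] - vec[m + 2] + 1 > 3*vec[4] - 3*h - 8) || 3*n + 8 == 2*n + 3*vec[m + 1] - 8 must hold; in canonical form it is ((2*m <= -5 || m != -9) && 3*vec[0] + 3*h > vec[m + 2] + 3*vec[4] - 9) || n == 3*vec[m + 1] - 16.
Before assert data[4] >= 9: data[4] >= 9 && (((2*m <= -5 || m != -9) && 3*vec[0] + 3*h > vec[m + 2] + 3*vec[4] - 9) || n == 3*vec[m + 1] - 16)
Before data[4] := n + n: 2*n >= 9 && (((2*m <= -5 || m != -9) && 3*vec[0] + 3*h > vec[m + 2] + 3*vec[4] - 9) || n == 3*vec[m + 1] - 16)
Then branch requires forall n_1. (2*n_1 >= 9 && (((2*m <= -5 || m != -9) && 3*vec[0] + 3*h > vec[m + 2] + 3*vec[4] - 9) || n_1 == 3*vec[m + 1] - 16)); else branch requires (vec[m + 1] != 6 ==> (2*n >= 9 && (((6*vec[4] <= -17 || 3*vec[4] != -15) && 3*vec[0] + 3*h > vec[3*vec[4] + 8] + 3*vec[4] - 9) || n == 3*vec[3*vec[4] + 7] - 16))) && ((!(vec[m + 1] != 6)) ==> (forall n_1. (2*n_1 >= 9 && (((2*m <= -5 || m != -9) && 3*vec[0] + 3*h > vec[m + 2] + 3*vec[4] - 9) || n_1 == 3*vec[m + 1] - 16)))).
Before the if: ((h < 1 ==> h > 3) ==> (forall n_1. (2*n_1 >= 9 && (((2*m <= -5 || m != -9) && 3*vec[0] + 3*h > vec[m + 2] + 3*vec[4] - 9) || n_1 == 3*vec[m + 1] - 16)))) && ((!(h < 1 ==> h > 3)) ==> ((vec[m + 1] != 6 ==> (2*n >= 9 && (((6*vec[4] <= -17 || 3*vec[4] != -15) && 3*vec[0] + 3*h > vec[3*vec[4] + 8] + 3*vec[4] - 9) || n == 3*vec[3*vec[4] + 7] - 16))) && ((!(vec[m + 1] != 6)) ==> (forall n_1. (2*n_1 >= 9 && (((2*m <= -5 || m != -9) && 3*vec[0] + 3*h > vec[m + 2] + 3*vec[4] - 9) || n_1 == 3*vec[m + 1] - 16))))))
Before assert data[0] + 2 >= -8 || 2*vec[j + 1] - 3 >= 6: (data[0] >= -10 || 2*vec[j + 1] >= 9) && ((h < 1 ==> h > 3) ==> (forall n_1. (2*n_1 >= 9 && (((2*m <= -5 || m != -9) && 3*vec[0] + 3*h > vec[m + 2] + 3*vec[4] - 9) || n_1 == 3*vec[m + 1] - 16)))) && ((!(h < 1 ==> h > 3)) ==> ((vec[m + 1] != 6 ==> (2*n >= 9 && (((6*vec[4] <= -17 || 3*vec[4] != -15) && 3*vec[0] + 3*h > vec[3*vec[4] + 8] + 3*vec[4] - 9) || n == 3*vec[3*vec[4] + 7] - 16))) && ((!(vec[m + 1] != 6)) ==> (forall n_1. (2*n_1 >= 9 && (((2*m <= -5 || m != -9) && 3*vec[0] + 3*h > vec[m + 2] + 3*vec[4] - 9) || n_1 == 3*vec[m + 1] - 16))))))
Answer: WP = (data[0] >= -10 || 2*vec[j + 1] >= 9) && ((h < 1 ==> h > 3) ==> (forall n_1. (2*n_1 >= 9 && (((2*m <= -5 || m != -9) && 3*vec[0] + 3*h > vec[m + 2] + 3*vec[4] - 9) || n_1 == 3*vec[m + 1] - 16)))) && ((!(h < 1 ==> h > 3)) ==> ((vec[m + 1] != 6 ==> (2*n >= 9 && (((6*vec[4] <= -17 || 3*vec[4] != -15) && 3*vec[0] + 3*h > vec[3*vec[4] + 8] + 3*vec[4] - 9) || n == 3*vec[3*vec[4] + 7] - 16))) && ((!(vec[m + 1] != 6)) ==> (forall n_1. (2*n_1 >= 9 && (((2*m <= -5 || m != -9) && 3*vec[0] + 3*h > vec[m + 2] + 3*vec[4] - 9) || n_1 == 3*vec[m + 1] - 16))))))


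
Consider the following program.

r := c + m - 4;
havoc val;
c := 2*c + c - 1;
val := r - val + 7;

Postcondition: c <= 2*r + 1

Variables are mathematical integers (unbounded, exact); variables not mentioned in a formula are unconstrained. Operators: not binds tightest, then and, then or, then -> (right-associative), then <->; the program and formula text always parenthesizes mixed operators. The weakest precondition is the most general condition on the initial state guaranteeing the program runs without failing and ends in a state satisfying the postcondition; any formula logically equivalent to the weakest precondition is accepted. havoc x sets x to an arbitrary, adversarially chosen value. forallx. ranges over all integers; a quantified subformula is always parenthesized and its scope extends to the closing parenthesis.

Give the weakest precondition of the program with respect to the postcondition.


Working backward. After the program, c <= 2*r + 1 must hold.
Before val := r - val + 7: c <= 2*r + 1
Before c := 2*c + c - 1: 3*c <= 2*r + 2
Before havoc val: 3*c <= 2*r + 2
Before r := c + m - 4: c <= 2*m - 6
Answer: WP = c <= 2*m - 6


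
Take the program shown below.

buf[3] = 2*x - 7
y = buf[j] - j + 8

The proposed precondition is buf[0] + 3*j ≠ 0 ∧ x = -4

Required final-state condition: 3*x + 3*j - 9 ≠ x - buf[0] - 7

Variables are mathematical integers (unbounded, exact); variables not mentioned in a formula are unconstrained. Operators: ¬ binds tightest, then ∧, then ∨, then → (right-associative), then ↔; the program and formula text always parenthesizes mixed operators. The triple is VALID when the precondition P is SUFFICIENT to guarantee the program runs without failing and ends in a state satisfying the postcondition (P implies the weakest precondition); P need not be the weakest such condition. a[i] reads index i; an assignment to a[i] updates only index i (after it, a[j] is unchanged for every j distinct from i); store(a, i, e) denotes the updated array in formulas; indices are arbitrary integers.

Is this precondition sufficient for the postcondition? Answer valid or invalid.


Working backward. After the program, the postcondition 3*x + 3*j - 9 ≠ x - buf[0] - 7 must hold; in canonical form it is buf[0] + 3*j + 2*x ≠ 2.
Before y := buf[j] - j + 8: buf[0] + 3*j + 2*x ≠ 2
Before buf[3] := 2*x - 7: buf[0] + 3*j + 2*x ≠ 2
The weakest precondition is buf[0] + 3*j + 2*x ≠ 2.
Check whether buf[0] + 3*j ≠ 0 ∧ x = -4 implies it.
Countermodel: at the initial state buf = {[0] = 10, elsewhere 10}, j = 0, x = -4, the precondition holds but the weakest precondition fails.
Answer: invalid


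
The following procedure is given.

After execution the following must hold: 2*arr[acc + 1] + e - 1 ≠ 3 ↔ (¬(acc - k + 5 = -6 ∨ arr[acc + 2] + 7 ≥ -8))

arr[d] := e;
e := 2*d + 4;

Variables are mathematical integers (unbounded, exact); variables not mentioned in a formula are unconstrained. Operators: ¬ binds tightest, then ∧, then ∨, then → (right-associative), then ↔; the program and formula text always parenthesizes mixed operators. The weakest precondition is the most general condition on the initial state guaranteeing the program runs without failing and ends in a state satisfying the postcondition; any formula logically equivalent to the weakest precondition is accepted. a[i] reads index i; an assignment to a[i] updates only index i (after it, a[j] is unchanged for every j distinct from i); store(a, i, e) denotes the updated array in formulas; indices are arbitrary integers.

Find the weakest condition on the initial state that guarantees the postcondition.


Working backward. After the program, the postcondition 2*arr[acc + 1] + e - 1 ≠ 3 ↔ (¬(acc - k + 5 = -6 ∨ arr[acc + 2] + 7 ≥ -8)) must hold; in canonical form it is 2*arr[acc + 1] + e ≠ 4 ↔ (¬(acc = k - 11 ∨ arr[acc + 2] ≥ -15)).
Before e := 2*d + 4: 2*arr[acc + 1] + 2*d ≠ 0 ↔ (¬(acc = k - 11 ∨ arr[acc + 2] ≥ -15))
Before arr[d] := e: 2*store(arr, d, e)[acc + 1] + 2*d ≠ 0 ↔ (¬(acc = k - 11 ∨ store(arr, d, e)[acc + 2] ≥ -15))
Answer: WP = 2*store(arr, d, e)[acc + 1] + 2*d ≠ 0 ↔ (¬(acc = k - 11 ∨ store(arr, d, e)[acc + 2] ≥ -15))


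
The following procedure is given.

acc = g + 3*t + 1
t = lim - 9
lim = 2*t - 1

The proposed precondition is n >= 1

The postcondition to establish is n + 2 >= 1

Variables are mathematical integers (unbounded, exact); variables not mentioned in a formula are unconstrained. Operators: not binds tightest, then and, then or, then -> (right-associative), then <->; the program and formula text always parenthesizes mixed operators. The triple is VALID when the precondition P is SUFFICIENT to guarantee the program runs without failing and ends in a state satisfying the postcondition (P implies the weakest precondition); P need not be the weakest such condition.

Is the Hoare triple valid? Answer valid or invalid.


Working backward. After the program, the postcondition n + 2 >= 1 must hold; in canonical form it is n >= -1.
Before lim := 2*t - 1: n >= -1
Before t := lim - 9: n >= -1
Before acc := g + 3*t + 1: n >= -1
The weakest precondition is n >= -1.
Check whether n >= 1 implies it.
Every state satisfying the precondition satisfies the weakest precondition: the implication holds.
Answer: valid


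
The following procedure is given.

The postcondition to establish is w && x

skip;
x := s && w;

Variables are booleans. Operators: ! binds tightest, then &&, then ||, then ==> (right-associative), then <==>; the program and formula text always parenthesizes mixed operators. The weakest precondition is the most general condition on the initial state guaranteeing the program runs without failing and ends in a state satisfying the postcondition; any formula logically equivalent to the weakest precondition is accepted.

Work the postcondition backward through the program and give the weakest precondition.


Working backward. After the program, w && x must hold.
Before x := s && w: w && s
Before skip: w && s
Answer: WP = w && s


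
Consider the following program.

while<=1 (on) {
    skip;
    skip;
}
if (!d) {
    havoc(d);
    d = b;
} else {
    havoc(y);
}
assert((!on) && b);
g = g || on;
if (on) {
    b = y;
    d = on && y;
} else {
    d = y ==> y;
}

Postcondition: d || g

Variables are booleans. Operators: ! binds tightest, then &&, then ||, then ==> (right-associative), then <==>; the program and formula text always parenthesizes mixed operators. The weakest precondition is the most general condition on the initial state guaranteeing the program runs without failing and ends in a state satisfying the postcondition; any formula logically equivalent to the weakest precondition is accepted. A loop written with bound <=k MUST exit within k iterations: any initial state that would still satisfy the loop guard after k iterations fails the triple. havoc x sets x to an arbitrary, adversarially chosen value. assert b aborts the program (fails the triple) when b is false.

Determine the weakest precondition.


Working backward. After the program, d || g must hold.
Then branch requires (on && y) || g; else branch requires true.
Before the if: on ==> ((on && y) || g)
Before g := g || on: on ==> ((on && y) || g || on)
Before assert (!on) && b: (!on) && b && (on ==> ((on && y) || g || on))
Then branch requires (!on) && b && (on ==> ((on && y) || g || on)); else branch requires (!on) && b && (on ==> (on || g)) && (on ==> (g || on)).
Before the if: ((!d) ==> ((!on) && b && (on ==> ((on && y) || g || on)))) && (d ==> ((!on) && b && (on ==> (on || g)) && (on ==> (g || on))))
Before the loop (bound <=1), unroll the exhaustion recursion (WP_0 = exit-now case; WP_j = one more guarded iteration, up to j = 1):
  WP_0: (!on) && ((!d) ==> ((!on) && b && (on ==> ((on && y) || g || on)))) && (d ==> ((!on) && b && (on ==> (on || g)) && (on ==> (g || on))))
  WP_1: (on ==> ((!on) && ((!d) ==> ((!on) && b && (on ==> ((on && y) || g || on)))) && (d ==> ((!on) && b && (on ==> (on || g)) && (on ==> (g || on)))))) && ((!on) ==> (((!d) ==> ((!on) && b && (on ==> ((on && y) || g || on)))) && (d ==> ((!on) && b && (on ==> (on || g)) && (on ==> (g || on))))))
So before the loop: (on ==> ((!on) && ((!d) ==> ((!on) && b && (on ==> ((on && y) || g || on)))) && (d ==> ((!on) && b && (on ==> (on || g)) && (on ==> (g || on)))))) && ((!on) ==> (((!d) ==> ((!on) && b && (on ==> ((on && y) || g || on)))) && (d ==> ((!on) && b && (on ==> (on || g)) && (on ==> (g || on))))))
Answer: WP = (on ==> ((!on) && ((!d) ==> ((!on) && b && (on ==> ((on && y) || g || on)))) && (d ==> ((!on) && b && (on ==> (on || g)) && (on ==> (g || on)))))) && ((!on) ==> (((!d) ==> ((!on) && b && (on ==> ((on && y) || g || on)))) && (d ==> ((!on) && b && (on ==> (on || g)) && (on ==> (g || on))))))


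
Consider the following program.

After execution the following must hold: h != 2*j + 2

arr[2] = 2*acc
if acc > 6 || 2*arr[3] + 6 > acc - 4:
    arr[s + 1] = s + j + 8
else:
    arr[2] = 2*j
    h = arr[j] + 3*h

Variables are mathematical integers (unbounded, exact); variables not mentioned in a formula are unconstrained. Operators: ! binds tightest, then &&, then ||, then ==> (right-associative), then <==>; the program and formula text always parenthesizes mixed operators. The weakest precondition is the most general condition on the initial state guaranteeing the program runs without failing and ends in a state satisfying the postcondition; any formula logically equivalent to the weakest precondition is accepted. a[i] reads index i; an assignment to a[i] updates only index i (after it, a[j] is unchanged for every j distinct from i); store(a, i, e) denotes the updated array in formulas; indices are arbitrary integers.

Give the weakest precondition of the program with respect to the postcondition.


Working backward. After the program, h != 2*j + 2 must hold.
Then branch requires h != 2*j + 2; else branch requires store(arr, 2, 2*j)[j] + 3*h != 2*j + 2.
Before the if: ((acc > 6 || 2*arr[3] > acc - 10) ==> h != 2*j + 2) && ((!(acc > 6 || 2*arr[3] > acc - 10)) ==> store(arr, 2, 2*j)[j] + 3*h != 2*j + 2)
Before arr[2] := 2*acc: ((acc > 6 || 2*arr[3] > acc - 10) ==> h != 2*j + 2) && ((!(acc > 6 || 2*arr[3] > acc - 10)) ==> store(store(arr, 2, 2*acc), 2, 2*j)[j] + 3*h != 2*j + 2)
Answer: WP = ((acc > 6 || 2*arr[3] > acc - 10) ==> h != 2*j + 2) && ((!(acc > 6 || 2*arr[3] > acc - 10)) ==> store(store(arr, 2, 2*acc), 2, 2*j)[j] + 3*h != 2*j + 2)
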